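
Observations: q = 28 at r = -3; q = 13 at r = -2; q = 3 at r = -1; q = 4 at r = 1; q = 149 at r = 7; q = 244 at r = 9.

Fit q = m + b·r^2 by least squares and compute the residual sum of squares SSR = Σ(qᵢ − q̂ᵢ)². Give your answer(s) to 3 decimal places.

From the data, Σ1 = 6, Σr^2 = 145, Σr^2·r^2 = 9061.
Moment sums: Σq = 441, Σr^2·q = 27376.
Determinant 6·9061 − 145² = 33341.
m = (441·9061 − 145·27376)/33341 = 26381/33341; b = (6·27376 − 145·441)/33341 = 100311/33341.
Residuals: 624/4763, 528/3031, -26669/33341, 6672/33341, 26189/33341, -1488/3031; SSR = 52858/33341.

SSR = 1.585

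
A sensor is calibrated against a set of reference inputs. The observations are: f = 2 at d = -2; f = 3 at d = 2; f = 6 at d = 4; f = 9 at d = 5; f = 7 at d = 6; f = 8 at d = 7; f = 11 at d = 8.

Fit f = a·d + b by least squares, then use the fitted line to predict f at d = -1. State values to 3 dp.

Normal-equation sums: Σd·d = 198, Σd = 30, Σ1 = 7.
And Σd·f = 257, Σf = 46.
So AᵀA·[a, b]ᵀ = Aᵀf: [[198, 30]; [30, 7]]·[a, b]ᵀ = [257, 46]ᵀ.
det = 198·7 − 30² = 486.
a = (257·7 − 30·46)/486 = 419/486; b = (198·46 − 30·257)/486 = 233/81.
At d = -1: f̂ = (419/486)·(-1) + (233/81)·(1) = 979/486.

f̂ = 2.014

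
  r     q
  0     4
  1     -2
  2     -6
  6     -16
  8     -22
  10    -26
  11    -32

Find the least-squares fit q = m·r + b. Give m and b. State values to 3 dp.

m = -2.967, b = 1.819

Forming MᵀM = [[326, 38]; [38, 7]] and Mᵀq = [-898, -100]ᵀ gives MᵀM·[m, b]ᵀ = Mᵀq.
Determinant 326·7 − 38² = 838.
m = ((-898)·7 − 38·(-100))/838 = -1243/419; b = (326·(-100) − 38·(-898))/838 = 762/419.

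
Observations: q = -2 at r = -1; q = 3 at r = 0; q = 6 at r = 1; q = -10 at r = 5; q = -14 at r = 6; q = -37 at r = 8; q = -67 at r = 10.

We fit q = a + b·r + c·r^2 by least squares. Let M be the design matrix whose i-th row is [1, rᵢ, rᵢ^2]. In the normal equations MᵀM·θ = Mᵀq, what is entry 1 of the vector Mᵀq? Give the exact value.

Entry 1 ↔ basis 1, so (Mᵀq)_{1} = Σᵢ qᵢ = (1)·(-2) + (1)·(3) + (1)·(6) + (1)·(-10) + (1)·(-14) + (1)·(-37) + (1)·(-67) = -121.

-121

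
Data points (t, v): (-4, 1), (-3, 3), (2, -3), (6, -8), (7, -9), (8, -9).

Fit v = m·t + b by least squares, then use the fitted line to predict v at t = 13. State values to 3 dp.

v̂ = -14.500

Sums needed: Σt·t = 178, Σt = 16, Σ1 = 6.
Moment sums: Σt·v = -202, Σv = -25.
Normal equations: [[178, 16]; [16, 6]]·[m, b]ᵀ = [-202, -25]ᵀ.
det = 178·6 − 16² = 812.
m = ((-202)·6 − 16·(-25))/812 = -1; b = (178·(-25) − 16·(-202))/812 = -3/2.
At t = 13: v̂ = (-1)·(13) + (-3/2)·(1) = -29/2.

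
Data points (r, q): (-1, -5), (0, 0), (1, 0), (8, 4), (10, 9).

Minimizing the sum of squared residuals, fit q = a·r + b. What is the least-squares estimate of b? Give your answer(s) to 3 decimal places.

b = -1.893

Sums needed: Σr·r = 166, Σr = 18, Σ1 = 5.
And Σr·q = 127, Σq = 8.
Eliminating b: 5·(row 1) − 18·(row 2) gives 506·a = 5·127 − 18·8 = 491, so a = 491/506.
Then b = (8 − 18·(491/506))/5 = -479/253.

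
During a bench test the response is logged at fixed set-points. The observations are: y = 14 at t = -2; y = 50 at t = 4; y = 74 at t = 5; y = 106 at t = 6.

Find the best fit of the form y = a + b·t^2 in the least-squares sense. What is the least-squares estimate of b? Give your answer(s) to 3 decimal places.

b = 2.860

AᵀA·[a, b]ᵀ = Aᵀy reads: 4·a + 81·b = 244;  81·a + 2193·b = 6522.
Determinant 4·2193 − 81² = 2211.
a = (244·2193 − 81·6522)/2211 = 2270/737; b = (4·6522 − 81·244)/2211 = 2108/737.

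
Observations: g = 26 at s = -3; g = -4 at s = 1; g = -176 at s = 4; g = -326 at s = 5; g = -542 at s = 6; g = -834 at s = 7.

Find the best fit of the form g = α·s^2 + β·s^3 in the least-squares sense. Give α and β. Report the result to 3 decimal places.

α = -3.073, β = -1.993

The normal equations are: 4660·α + 28490·β = -71114;  28490·α + 184756·β = -455854.
Eliminating β: 184756·(row 1) − 28490·(row 2) gives 49282860·α = 184756·(-71114) − 28490·(-455854) = -151457724, so α = -1147407/373355.
Then β = ((-455854) − 28490·(-1147407/373355))/184756 = -1637363/821381.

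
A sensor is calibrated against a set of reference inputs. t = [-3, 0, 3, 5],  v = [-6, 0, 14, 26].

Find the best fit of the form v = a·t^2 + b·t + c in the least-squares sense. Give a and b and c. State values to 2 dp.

a = 0.38, b = 3.28, c = 0.34

With design matrix X, XᵀX = [[787, 125, 43]; [125, 43, 5]; [43, 5, 4]] and Xᵀv = [722, 190, 34]ᵀ.
Solving the 3×3 system (Gaussian elimination) gives a = 48/127, b = 1250/381, c = 128/381.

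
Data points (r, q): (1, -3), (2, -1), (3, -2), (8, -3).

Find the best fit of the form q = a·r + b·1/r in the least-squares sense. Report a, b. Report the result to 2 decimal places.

a = -0.33, b = -2.34

Sums needed: Σr·r = 78, Σr·1/r = 4, Σ1/r·1/r = 793/576.
And Σr·q = -35, Σ1/r·q = -109/24.
Determinant 78·(793/576) − 4² = 8773/96.
a = ((-35)·(793/576) − 4·(-109/24))/(8773/96) = -17291/52638; b = (78·(-109/24) − 4·(-35))/(8773/96) = -20568/8773.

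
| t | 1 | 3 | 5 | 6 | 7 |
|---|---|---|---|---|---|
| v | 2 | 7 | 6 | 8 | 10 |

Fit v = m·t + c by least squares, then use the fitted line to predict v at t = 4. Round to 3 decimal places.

Forming AᵀA = [[120, 22]; [22, 5]] and Aᵀv = [171, 33]ᵀ gives AᵀA·[m, c]ᵀ = Aᵀv.
det = 120·5 − 22² = 116.
m = (171·5 − 22·33)/116 = 129/116; c = (120·33 − 22·171)/116 = 99/58.
At t = 4: v̂ = (129/116)·(4) + (99/58)·(1) = 357/58.

v̂ = 6.155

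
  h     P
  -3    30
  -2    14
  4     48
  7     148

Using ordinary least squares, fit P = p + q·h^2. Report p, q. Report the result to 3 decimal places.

p = 2.022, q = 2.973

From the data, Σ1 = 4, Σh^2 = 78, Σh^2·h^2 = 2754.
Right-hand side: ΣP = 240, Σh^2·P = 8346.
So MᵀM·[p, q]ᵀ = MᵀP: [[4, 78]; [78, 2754]]·[p, q]ᵀ = [240, 8346]ᵀ.
Determinant 4·2754 − 78² = 4932.
p = (240·2754 − 78·8346)/4932 = 277/137; q = (4·8346 − 78·240)/4932 = 1222/411.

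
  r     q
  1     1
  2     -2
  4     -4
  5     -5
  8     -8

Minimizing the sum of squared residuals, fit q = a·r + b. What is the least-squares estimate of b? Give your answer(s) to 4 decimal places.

Sums needed: Σr·r = 110, Σr = 20, Σ1 = 5.
For Xᵀq: Σr·q = -108, Σq = -18.
Determinant 110·5 − 20² = 150.
a = ((-108)·5 − 20·(-18))/150 = -6/5; b = (110·(-18) − 20·(-108))/150 = 6/5.

b = 1.2000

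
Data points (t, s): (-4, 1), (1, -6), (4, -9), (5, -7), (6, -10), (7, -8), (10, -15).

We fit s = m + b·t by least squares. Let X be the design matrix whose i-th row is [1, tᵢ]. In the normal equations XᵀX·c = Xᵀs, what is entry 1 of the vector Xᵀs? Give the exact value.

-54

Entry 1 ↔ basis 1, so (Xᵀs)_{1} = Σᵢ sᵢ = (1)·(1) + (1)·(-6) + (1)·(-9) + (1)·(-7) + (1)·(-10) + (1)·(-8) + (1)·(-15) = -54.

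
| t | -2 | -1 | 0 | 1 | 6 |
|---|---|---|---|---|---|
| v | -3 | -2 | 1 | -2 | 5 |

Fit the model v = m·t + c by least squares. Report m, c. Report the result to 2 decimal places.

m = 0.95, c = -0.96

Sums needed: Σt·t = 42, Σt = 4, Σ1 = 5.
Right-hand side: Σt·v = 36, Σv = -1.
So XᵀX·[m, c]ᵀ = Xᵀv: [[42, 4]; [4, 5]]·[m, c]ᵀ = [36, -1]ᵀ.
det = 42·5 − 4² = 194.
m = (36·5 − 4·(-1))/194 = 92/97; c = (42·(-1) − 4·36)/194 = -93/97.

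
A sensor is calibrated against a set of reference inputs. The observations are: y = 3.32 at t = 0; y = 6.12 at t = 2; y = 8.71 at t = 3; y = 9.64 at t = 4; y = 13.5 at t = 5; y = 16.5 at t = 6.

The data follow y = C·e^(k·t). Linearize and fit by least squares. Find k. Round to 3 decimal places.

k = 0.265

Let Y = ln y. Fitting Y = k·t + ln C by least squares:
Σt = 20.0000, Σ(t)² = 90.0000, Σln y = 12.8480, Σt·ln y = 49.0138.
Equations: 90.0000·k + 20.0000·ln C = 49.0138;  20.0000·k + 6·ln C = 12.8480.
Slope k = (n·Σt·ln y − Σt·Σln y)/(n·Σ(t)² − (Σt)²) = (6·49.0138 − 20.0000·12.8480)/140.0000 = 0.26517; ln C = (Σln y − k·Σt)/n = 1.25743.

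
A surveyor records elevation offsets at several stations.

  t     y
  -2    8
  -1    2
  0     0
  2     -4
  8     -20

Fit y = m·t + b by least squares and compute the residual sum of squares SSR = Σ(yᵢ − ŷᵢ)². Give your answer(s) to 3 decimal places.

AᵀA·[m, b]ᵀ = Aᵀy reads: 73·m + 7·b = -186;  7·m + 5·b = -14.
Determinant 73·5 − 7² = 316.
m = ((-186)·5 − 7·(-14))/316 = -208/79; b = (73·(-14) − 7·(-186))/316 = 70/79.
Residuals: 146/79, -120/79, -70/79, 30/79, 14/79; SSR = 528/79.

SSR = 6.684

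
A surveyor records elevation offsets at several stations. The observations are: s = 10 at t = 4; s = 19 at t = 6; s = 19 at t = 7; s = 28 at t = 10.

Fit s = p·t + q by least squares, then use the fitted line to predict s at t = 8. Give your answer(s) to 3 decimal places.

ŝ = 22.600

Sums needed: Σt·t = 201, Σt = 27, Σ1 = 4.
And Σt·s = 567, Σs = 76.
So MᵀM·[p, q]ᵀ = Mᵀs: [[201, 27]; [27, 4]]·[p, q]ᵀ = [567, 76]ᵀ.
Δ = 201·4 − 27² = 75.
p = (567·4 − 27·76)/75 = 72/25; q = (201·76 − 27·567)/75 = -11/25.
At t = 8: ŝ = (72/25)·(8) + (-11/25)·(1) = 113/5.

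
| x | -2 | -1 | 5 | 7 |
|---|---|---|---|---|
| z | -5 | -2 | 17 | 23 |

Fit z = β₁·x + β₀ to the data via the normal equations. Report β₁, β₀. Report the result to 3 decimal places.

Compute the Gram sums: Σx·x = 79, Σx = 9, Σ1 = 4.
Moment sums: Σx·z = 258, Σz = 33.
Determinant 79·4 − 9² = 235.
β₁ = (258·4 − 9·33)/235 = 147/47; β₀ = (79·33 − 9·258)/235 = 57/47.

β₁ = 3.128, β₀ = 1.213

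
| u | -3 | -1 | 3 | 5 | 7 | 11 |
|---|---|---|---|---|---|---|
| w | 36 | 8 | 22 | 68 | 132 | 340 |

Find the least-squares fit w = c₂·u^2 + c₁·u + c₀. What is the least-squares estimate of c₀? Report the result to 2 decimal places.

With design matrix A, AᵀA = [[17830, 1798, 214]; [1798, 214, 22]; [214, 22, 6]] and Aᵀw = [49838, 4954, 606]ᵀ.
Row-reducing yields c₂ = 4663/1560, c₁ = -4343/1950, c₀ = 511/200.

c₀ = 2.56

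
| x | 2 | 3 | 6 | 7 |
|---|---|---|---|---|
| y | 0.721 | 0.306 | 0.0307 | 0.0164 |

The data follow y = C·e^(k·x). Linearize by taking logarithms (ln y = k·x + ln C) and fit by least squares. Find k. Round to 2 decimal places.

Taking logs, ln y = k·x + ln C, so regress ln y on x.
XᵀX = [[98.0000, 18.0000]; [18.0000, 4]], rhs = [-53.8810, -9.1053]ᵀ  (here Σx = 18.0000, Σ(x)² = 98.0000, Σln y = -9.1053, Σx·ln y = -53.8810).
Slope k = (n·Σx·ln y − Σx·Σln y)/(n·Σ(x)² − (Σx)²) = (4·-53.8810 − 18.0000·-9.1053)/68.0000 = -0.75926; ln C = (Σln y − k·Σx)/n = 1.14035.

k = -0.76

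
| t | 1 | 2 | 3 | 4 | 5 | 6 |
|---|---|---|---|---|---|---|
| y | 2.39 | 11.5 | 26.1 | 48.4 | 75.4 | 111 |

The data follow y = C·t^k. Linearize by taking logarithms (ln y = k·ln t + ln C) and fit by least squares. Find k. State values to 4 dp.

Linearized form: ln y = k·ln t + ln C. From the 6 transformed points,
XᵀX = [[9.4099, 6.5793]; [6.5793, 6]], rhs = [26.0503, 19.4874]ᵀ  (here Σln t = 6.5793, Σ(ln t)² = 9.4099, Σln y = 19.4874, Σln t·ln y = 26.0503).
Solving (det = 13.1729): k = 2.13234, ln C = 0.90971.

k = 2.1323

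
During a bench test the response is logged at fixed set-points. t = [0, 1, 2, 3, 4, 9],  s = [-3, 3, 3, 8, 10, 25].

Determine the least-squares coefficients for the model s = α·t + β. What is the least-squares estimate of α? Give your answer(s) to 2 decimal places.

α = 3.00

Sums needed: Σt·t = 111, Σt = 19, Σ1 = 6.
For Aᵀs: Σt·s = 298, Σs = 46.
AᵀA·[α, β]ᵀ = Aᵀs becomes [[111, 19]; [19, 6]]·[α, β]ᵀ = [298, 46]ᵀ.
Δ = 111·6 − 19² = 305.
α = (298·6 − 19·46)/305 = 914/305; β = (111·46 − 19·298)/305 = -556/305.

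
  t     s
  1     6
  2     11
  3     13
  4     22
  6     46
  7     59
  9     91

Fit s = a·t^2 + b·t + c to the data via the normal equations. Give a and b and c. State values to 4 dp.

The normal equations are: 10612·a + 1388·b + 196·c = 12437;  1388·a + 196·b + 32·c = 1663;  196·a + 32·b + 7·c = 248.
(Σt^2·t^2 = 10612, Σt^2·t = 1388, Σt^2 = 196, Σt·t = 196, Σt = 32, Σ1 = 7, Σt^2·s = 12437, Σt·s = 1663, Σs = 248.)
Row-reducing yields a = 1, b = 3/4, c = 4.

a = 1.0000, b = 0.7500, c = 4.0000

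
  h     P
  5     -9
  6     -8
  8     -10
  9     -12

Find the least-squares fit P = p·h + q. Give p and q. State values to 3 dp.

Compute the Gram sums: Σh·h = 206, Σh = 28, Σ1 = 4.
For MᵀP: Σh·P = -281, ΣP = -39.
So MᵀM·[p, q]ᵀ = MᵀP: [[206, 28]; [28, 4]]·[p, q]ᵀ = [-281, -39]ᵀ.
det = 206·4 − 28² = 40.
p = ((-281)·4 − 28·(-39))/40 = -4/5; q = (206·(-39) − 28·(-281))/40 = -83/20.

p = -0.800, q = -4.150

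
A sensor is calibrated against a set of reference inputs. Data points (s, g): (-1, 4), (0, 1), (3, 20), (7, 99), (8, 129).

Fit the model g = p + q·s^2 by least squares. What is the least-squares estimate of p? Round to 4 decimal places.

p = 1.6714

Entries of AᵀA: Σ1 = 5, Σs^2 = 123, Σs^2·s^2 = 6579.
Moment sums: Σg = 253, Σs^2·g = 13291.
AᵀA·[p, q]ᵀ = Aᵀg becomes [[5, 123]; [123, 6579]]·[p, q]ᵀ = [253, 13291]ᵀ.
det = 5·6579 − 123² = 17766.
p = (253·6579 − 123·13291)/17766 = 707/423; q = (5·13291 − 123·253)/17766 = 2524/1269.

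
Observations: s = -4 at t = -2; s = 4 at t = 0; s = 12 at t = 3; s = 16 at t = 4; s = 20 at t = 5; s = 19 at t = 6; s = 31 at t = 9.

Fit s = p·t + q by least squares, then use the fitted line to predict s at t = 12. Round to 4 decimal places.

The normal system XᵀX·[p, q]ᵀ = Xᵀs is [[171, 25]; [25, 7]]·[p, q]ᵀ = [601, 98]ᵀ.
Eliminating q: 7·(row 1) − 25·(row 2) gives 572·p = 7·601 − 25·98 = 1757, so p = 1757/572.
Then q = (98 − 25·(1757/572))/7 = 1733/572.
At t = 12: ŝ = (1757/572)·(12) + (1733/572)·(1) = 22817/572.

ŝ = 39.8899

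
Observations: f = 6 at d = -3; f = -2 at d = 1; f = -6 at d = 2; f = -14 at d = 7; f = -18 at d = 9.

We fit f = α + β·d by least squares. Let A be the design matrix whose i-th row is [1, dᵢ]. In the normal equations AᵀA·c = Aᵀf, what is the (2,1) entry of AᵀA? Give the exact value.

16

Row 2 ↔ basis d, column 1 ↔ basis 1, so (AᵀA)_{2,1} = Σᵢ d = (-3)·(1) + (1)·(1) + (2)·(1) + (7)·(1) + (9)·(1) = 16.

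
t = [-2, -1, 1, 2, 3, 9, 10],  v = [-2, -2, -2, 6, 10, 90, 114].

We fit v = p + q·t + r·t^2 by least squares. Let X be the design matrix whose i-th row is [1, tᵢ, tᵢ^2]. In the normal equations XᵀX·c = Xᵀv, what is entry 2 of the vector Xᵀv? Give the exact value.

Entry 2 ↔ basis t, so (Xᵀv)_{2} = Σᵢ (t)·vᵢ = (-2)·(-2) + (-1)·(-2) + (1)·(-2) + (2)·(6) + (3)·(10) + (9)·(90) + (10)·(114) = 1996.

1996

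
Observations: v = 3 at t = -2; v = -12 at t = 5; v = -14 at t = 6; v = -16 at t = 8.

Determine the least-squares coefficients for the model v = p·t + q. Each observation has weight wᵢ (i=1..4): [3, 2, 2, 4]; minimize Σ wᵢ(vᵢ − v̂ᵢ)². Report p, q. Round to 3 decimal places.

p = -1.945, q = -1.242

With design matrix A, AᵀWA = [[390, 48]; [48, 11]] and AᵀWv = [-818, -107]ᵀ.
Δ = 390·11 − 48² = 1986.
p = ((-818)·11 − 48·(-107))/1986 = -1931/993; q = (390·(-107) − 48·(-818))/1986 = -411/331.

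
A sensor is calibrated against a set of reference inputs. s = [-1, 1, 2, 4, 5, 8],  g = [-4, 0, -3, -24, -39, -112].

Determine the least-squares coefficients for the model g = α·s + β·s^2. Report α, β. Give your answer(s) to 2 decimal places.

α = 2.28, β = -2.03

Normal-equation sums: Σs·s = 111, Σs·s^2 = 709, Σs^2·s^2 = 4995.
And Σs·g = -1189, Σs^2·g = -8543.
AᵀA·[α, β]ᵀ = Aᵀg becomes [[111, 709]; [709, 4995]]·[α, β]ᵀ = [-1189, -8543]ᵀ.
Determinant 111·4995 − 709² = 51764.
α = ((-1189)·4995 − 709·(-8543))/51764 = 29483/12941; β = (111·(-8543) − 709·(-1189))/51764 = -26318/12941.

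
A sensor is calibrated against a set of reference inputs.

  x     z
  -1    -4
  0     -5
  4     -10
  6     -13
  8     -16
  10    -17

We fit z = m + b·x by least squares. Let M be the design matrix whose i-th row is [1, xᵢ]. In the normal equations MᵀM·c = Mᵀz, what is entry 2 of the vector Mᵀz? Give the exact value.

Entry 2 ↔ basis x, so (Mᵀz)_{2} = Σᵢ (x)·zᵢ = (-1)·(-4) + (0)·(-5) + (4)·(-10) + (6)·(-13) + (8)·(-16) + (10)·(-17) = -412.

-412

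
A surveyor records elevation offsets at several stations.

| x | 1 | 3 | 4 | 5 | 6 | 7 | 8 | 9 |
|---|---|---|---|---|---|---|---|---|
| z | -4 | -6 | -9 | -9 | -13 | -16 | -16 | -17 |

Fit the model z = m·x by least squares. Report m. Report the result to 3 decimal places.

m = -2.043

Forming AᵀA = [[281]] and Aᵀz = [-574]ᵀ gives AᵀA·[m]ᵀ = Aᵀz.
Hence m = -574 / 281 ≈ -2.0427.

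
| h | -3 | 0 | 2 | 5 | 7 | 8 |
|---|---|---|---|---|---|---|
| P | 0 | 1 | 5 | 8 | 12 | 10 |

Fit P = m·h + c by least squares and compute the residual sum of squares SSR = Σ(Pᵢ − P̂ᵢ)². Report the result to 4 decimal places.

SSR = 7.9083

Forming MᵀM = [[151, 19]; [19, 6]] and MᵀP = [214, 36]ᵀ gives MᵀM·[m, c]ᵀ = MᵀP.
Eliminating c: 6·(row 1) − 19·(row 2) gives 545·m = 6·214 − 19·36 = 600, so m = 120/109.
Then c = (36 − 19·(120/109))/6 = 274/109.
Residuals: 86/109, -165/109, 31/109, -2/109, 194/109, -144/109; SSR = 862/109.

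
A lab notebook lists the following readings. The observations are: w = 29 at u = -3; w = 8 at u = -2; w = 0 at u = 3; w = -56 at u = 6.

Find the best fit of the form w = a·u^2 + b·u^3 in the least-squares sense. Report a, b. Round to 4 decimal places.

a = 1.5591, b = -0.5193

With design matrix X, XᵀX = [[1474, 7744]; [7744, 48178]] and Xᵀw = [-1723, -12943]ᵀ.
Δ = 1474·48178 − 7744² = 11044836.
a = ((-1723)·48178 − 7744·(-12943))/11044836 = 318887/204534; b = (1474·(-12943) − 7744·(-1723))/11044836 = -9655/18594.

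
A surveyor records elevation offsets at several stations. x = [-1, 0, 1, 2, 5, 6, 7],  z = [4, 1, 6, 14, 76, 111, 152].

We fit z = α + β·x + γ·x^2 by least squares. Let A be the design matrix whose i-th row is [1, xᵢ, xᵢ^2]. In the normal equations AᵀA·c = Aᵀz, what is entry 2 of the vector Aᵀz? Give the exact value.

2140

Entry 2 ↔ basis x, so (Aᵀz)_{2} = Σᵢ (x)·zᵢ = (-1)·(4) + (0)·(1) + (1)·(6) + (2)·(14) + (5)·(76) + (6)·(111) + (7)·(152) = 2140.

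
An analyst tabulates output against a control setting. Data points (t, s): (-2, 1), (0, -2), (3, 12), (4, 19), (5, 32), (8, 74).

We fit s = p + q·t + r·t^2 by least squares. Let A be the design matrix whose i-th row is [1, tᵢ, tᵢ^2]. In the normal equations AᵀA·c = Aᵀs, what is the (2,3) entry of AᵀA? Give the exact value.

720

Row 2 ↔ basis t, column 3 ↔ basis t^2, so (AᵀA)_{2,3} = Σᵢ (t)·(t^2) = (-2)·(4) + (0)·(0) + (3)·(9) + (4)·(16) + (5)·(25) + (8)·(64) = 720.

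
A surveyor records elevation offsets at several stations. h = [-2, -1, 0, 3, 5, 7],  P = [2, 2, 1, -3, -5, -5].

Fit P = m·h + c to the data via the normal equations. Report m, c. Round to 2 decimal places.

m = -0.92, c = 0.51

Sums needed: Σh·h = 88, Σh = 12, Σ1 = 6.
Moment sums: Σh·P = -75, ΣP = -8.
det = 88·6 − 12² = 384.
m = ((-75)·6 − 12·(-8))/384 = -59/64; c = (88·(-8) − 12·(-75))/384 = 49/96.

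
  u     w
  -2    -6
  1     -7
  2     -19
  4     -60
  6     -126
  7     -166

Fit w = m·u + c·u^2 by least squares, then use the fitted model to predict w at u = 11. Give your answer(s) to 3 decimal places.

ŵ = -390.881

XᵀX·[m, c]ᵀ = Xᵀw reads: 110·m + 624·c = -2191;  624·m + 3986·c = -13737.
Δ = 110·3986 − 624² = 49084.
m = ((-2191)·3986 − 624·(-13737))/49084 = -80719/24542; c = (110·(-13737) − 624·(-2191))/49084 = -71943/24542.
At u = 11: ŵ = (-80719/24542)·(11) + (-71943/24542)·(121) = -4796506/12271.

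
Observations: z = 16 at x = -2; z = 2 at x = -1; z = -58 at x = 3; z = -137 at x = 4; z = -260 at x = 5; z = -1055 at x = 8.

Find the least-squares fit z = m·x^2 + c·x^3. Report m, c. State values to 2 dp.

Entries of MᵀM: Σx^2·x^2 = 5075, Σx^2·x^3 = 37127, Σx^3·x^3 = 282659.
Moment sums: Σx^2·z = -76668, Σx^3·z = -583124.
Δ = 5075·282659 − 37127² = 56080296.
m = ((-76668)·282659 − 37127·(-583124))/56080296 = -2656933/7010037; c = (5075·(-583124) − 37127·(-76668))/56080296 = -14112683/7010037.

m = -0.38, c = -2.01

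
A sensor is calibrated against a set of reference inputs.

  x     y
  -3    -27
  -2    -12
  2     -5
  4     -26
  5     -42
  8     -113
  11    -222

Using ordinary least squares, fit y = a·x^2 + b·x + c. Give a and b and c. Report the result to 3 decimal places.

a = -2.008, b = 2.052, c = -1.461

Compute the Gram sums: Σx^2·x^2 = 19731, Σx^2·x = 2005, Σx^2 = 243, Σx·x = 243, Σx = 25, Σ1 = 7.
And Σx^2·y = -35871, Σx·y = -3565, Σy = -447.
So MᵀM·[a, b, c]ᵀ = Mᵀy: [[19731, 2005, 243]; [2005, 243, 25]; [243, 25, 7]]·[a, b, c]ᵀ = [-35871, -3565, -447]ᵀ.
Inverting the 3×3 Gram matrix, [a, b, c]ᵀ = [-389423/193889, 397785/193889, -283317/193889]ᵀ.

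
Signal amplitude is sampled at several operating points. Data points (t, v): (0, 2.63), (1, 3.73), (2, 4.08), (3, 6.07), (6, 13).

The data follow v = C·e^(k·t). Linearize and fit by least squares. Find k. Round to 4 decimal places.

With ln vᵢ as the transformed response and tᵢ as the regressor:
Σt = 12.0000, Σ(t)² = 50.0000, Σln v = 8.0578, Σt·ln v = 24.9284.
Equations: 50.0000·k + 12.0000·ln C = 24.9284;  12.0000·k + 5·ln C = 8.0578.
Solving (det = 106.0000): k = 0.26366, ln C = 0.97877.

k = 0.2637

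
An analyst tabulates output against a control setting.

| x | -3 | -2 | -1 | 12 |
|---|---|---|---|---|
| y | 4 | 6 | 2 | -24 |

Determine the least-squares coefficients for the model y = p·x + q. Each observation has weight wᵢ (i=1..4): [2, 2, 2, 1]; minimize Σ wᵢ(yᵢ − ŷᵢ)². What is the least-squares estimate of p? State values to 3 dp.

Forming MᵀWM = [[172, 0]; [0, 7]] and MᵀWy = [-340, 0]ᵀ gives MᵀWM·[p, q]ᵀ = MᵀWy.
Δ = 172·7 − 0² = 1204.
p = ((-340)·7 − 0·0)/1204 = -85/43; q = (172·0 − 0·(-340))/1204 = 0.

p = -1.977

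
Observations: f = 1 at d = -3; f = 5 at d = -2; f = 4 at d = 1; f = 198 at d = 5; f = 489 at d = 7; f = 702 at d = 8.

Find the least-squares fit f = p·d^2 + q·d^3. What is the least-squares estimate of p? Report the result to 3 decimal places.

p = 3.016

Entries of XᵀX: Σd^2·d^2 = 7220, Σd^2·d^3 = 52426, Σd^3·d^3 = 396212.
For Xᵀf: Σd^2·f = 73872, Σd^3·f = 551838.
XᵀX·[p, q]ᵀ = Xᵀf becomes [[7220, 52426]; [52426, 396212]]·[p, q]ᵀ = [73872, 551838]ᵀ.
det = 7220·396212 − 52426² = 112165164.
p = (73872·396212 − 52426·551838)/112165164 = 28192823/9347097; q = (7220·551838 − 52426·73872)/112165164 = 9288074/9347097.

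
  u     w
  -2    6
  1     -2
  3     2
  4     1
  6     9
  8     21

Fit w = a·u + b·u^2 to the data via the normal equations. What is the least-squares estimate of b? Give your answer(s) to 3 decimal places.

b = 0.537

Sums needed: Σu·u = 130, Σu·u^2 = 812, Σu^2·u^2 = 5746.
And Σu·w = 218, Σu^2·w = 1724.
XᵀX·[a, b]ᵀ = Xᵀw becomes [[130, 812]; [812, 5746]]·[a, b]ᵀ = [218, 1724]ᵀ.
Determinant 130·5746 − 812² = 87636.
a = (218·5746 − 812·1724)/87636 = -36815/21909; b = (130·1724 − 812·218)/87636 = 11776/21909.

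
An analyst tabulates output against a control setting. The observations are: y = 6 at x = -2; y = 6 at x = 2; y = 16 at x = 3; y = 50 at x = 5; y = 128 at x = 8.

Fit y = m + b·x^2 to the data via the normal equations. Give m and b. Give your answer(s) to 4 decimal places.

From the data, Σ1 = 5, Σx^2 = 106, Σx^2·x^2 = 4834.
And Σy = 206, Σx^2·y = 9634.
MᵀM·[m, b]ᵀ = Mᵀy becomes [[5, 106]; [106, 4834]]·[m, b]ᵀ = [206, 9634]ᵀ.
Δ = 5·4834 − 106² = 12934.
m = (206·4834 − 106·9634)/12934 = -12700/6467; b = (5·9634 − 106·206)/12934 = 13167/6467.

m = -1.9638, b = 2.0360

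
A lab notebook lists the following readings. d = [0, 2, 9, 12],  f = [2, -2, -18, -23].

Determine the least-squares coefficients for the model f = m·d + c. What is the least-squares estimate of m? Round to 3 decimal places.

m = -2.132

The normal system MᵀM·[m, c]ᵀ = Mᵀf is [[229, 23]; [23, 4]]·[m, c]ᵀ = [-442, -41]ᵀ.
det = 229·4 − 23² = 387.
m = ((-442)·4 − 23·(-41))/387 = -275/129; c = (229·(-41) − 23·(-442))/387 = 259/129.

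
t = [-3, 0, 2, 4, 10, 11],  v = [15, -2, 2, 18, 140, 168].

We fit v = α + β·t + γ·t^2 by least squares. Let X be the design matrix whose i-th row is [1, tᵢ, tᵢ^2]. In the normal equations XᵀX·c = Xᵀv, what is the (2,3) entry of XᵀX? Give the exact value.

Row 2 ↔ basis t, column 3 ↔ basis t^2, so (XᵀX)_{2,3} = Σᵢ (t)·(t^2) = (-3)·(9) + (0)·(0) + (2)·(4) + (4)·(16) + (10)·(100) + (11)·(121) = 2376.

2376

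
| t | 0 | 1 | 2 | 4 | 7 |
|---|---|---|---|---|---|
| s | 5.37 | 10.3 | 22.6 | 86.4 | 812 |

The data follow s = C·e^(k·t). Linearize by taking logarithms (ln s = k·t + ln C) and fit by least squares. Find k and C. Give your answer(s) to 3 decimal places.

k = 0.717, C = 5.205

With ln sᵢ as the transformed response and tᵢ as the regressor:
Σt = 14.0000, Σ(t)² = 70.0000, Σln s = 18.2894, Σt·ln s = 73.3005.
Equations: 70.0000·k + 14.0000·ln C = 73.3005;  14.0000·k + 5·ln C = 18.2894.
Solving (det = 154.0000): k = 0.71721, ln C = 1.64969, so C = exp(1.64969) = 5.20535.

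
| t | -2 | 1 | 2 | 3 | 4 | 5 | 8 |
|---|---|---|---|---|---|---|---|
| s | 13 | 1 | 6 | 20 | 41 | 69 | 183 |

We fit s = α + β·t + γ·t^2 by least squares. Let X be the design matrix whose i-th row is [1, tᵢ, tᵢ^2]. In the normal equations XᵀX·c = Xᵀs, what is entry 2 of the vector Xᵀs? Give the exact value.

2020

Entry 2 ↔ basis t, so (Xᵀs)_{2} = Σᵢ (t)·sᵢ = (-2)·(13) + (1)·(1) + (2)·(6) + (3)·(20) + (4)·(41) + (5)·(69) + (8)·(183) = 2020.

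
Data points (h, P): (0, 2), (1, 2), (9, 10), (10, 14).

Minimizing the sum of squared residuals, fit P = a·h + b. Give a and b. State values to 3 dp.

Compute the Gram sums: Σh·h = 182, Σh = 20, Σ1 = 4.
For AᵀP: Σh·P = 232, ΣP = 28.
AᵀA·[a, b]ᵀ = AᵀP becomes [[182, 20]; [20, 4]]·[a, b]ᵀ = [232, 28]ᵀ.
Δ = 182·4 − 20² = 328.
a = (232·4 − 20·28)/328 = 46/41; b = (182·28 − 20·232)/328 = 57/41.

a = 1.122, b = 1.390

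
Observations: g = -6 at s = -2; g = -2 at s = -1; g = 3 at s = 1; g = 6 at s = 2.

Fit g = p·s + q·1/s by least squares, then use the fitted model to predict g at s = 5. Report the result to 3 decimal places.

MᵀM·[p, q]ᵀ = Mᵀg reads: 10·p + 4·q = 29;  4·p + (5/2)·q = 11.
(Σs·s = 10, Σs·1/s = 4, Σ1/s·1/s = 5/2, Σs·g = 29, Σ1/s·g = 11.)
Determinant 10·(5/2) − 4² = 9.
p = (29·(5/2) − 4·11)/9 = 19/6; q = (10·11 − 4·29)/9 = -2/3.
At s = 5: ĝ = (19/6)·(5) + (-2/3)·(1/5) = 157/10.

ĝ = 15.700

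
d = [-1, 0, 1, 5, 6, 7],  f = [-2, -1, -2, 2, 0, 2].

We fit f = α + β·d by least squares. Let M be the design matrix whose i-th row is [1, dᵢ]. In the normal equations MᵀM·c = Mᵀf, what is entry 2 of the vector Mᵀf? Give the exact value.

Entry 2 ↔ basis d, so (Mᵀf)_{2} = Σᵢ (d)·fᵢ = (-1)·(-2) + (0)·(-1) + (1)·(-2) + (5)·(2) + (6)·(0) + (7)·(2) = 24.

24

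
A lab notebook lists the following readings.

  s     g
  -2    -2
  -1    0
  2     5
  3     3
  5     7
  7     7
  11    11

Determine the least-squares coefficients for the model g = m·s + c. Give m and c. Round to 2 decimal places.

Setting ∂/∂m … = 0 gives: 213·m + 25·c = 228;  25·m + 7·c = 31.
Eliminating c: 7·(row 1) − 25·(row 2) gives 866·m = 7·228 − 25·31 = 821, so m = 821/866.
Then c = (31 − 25·(821/866))/7 = 903/866.

m = 0.95, c = 1.04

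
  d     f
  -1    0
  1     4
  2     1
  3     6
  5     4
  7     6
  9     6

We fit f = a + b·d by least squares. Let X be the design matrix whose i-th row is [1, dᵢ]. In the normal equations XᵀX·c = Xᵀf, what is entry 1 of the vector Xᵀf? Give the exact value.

Entry 1 ↔ basis 1, so (Xᵀf)_{1} = Σᵢ fᵢ = (1)·(0) + (1)·(4) + (1)·(1) + (1)·(6) + (1)·(4) + (1)·(6) + (1)·(6) = 27.

27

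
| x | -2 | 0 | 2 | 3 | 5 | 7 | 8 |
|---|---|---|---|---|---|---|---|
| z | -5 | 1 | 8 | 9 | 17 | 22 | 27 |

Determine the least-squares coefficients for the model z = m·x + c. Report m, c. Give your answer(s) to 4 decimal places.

m = 3.1277, c = 1.0090

The normal equations are: 155·m + 23·c = 508;  23·m + 7·c = 79.
Determinant 155·7 − 23² = 556.
m = (508·7 − 23·79)/556 = 1739/556; c = (155·79 − 23·508)/556 = 561/556.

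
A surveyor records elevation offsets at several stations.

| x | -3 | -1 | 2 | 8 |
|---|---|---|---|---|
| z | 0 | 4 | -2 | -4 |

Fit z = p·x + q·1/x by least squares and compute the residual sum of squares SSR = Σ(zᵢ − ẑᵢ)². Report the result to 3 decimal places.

Compute the Gram sums: Σx·x = 78, Σx·1/x = 4, Σ1/x·1/x = 793/576.
Right-hand side: Σx·z = -40, Σ1/x·z = -11/2.
Normal equations: [[78, 4]; [4, 793/576]]·[p, q]ᵀ = [-40, -11/2]ᵀ.
Eliminating q: (793/576)·(row 1) − 4·(row 2) gives (8773/96)·p = (793/576)·(-40) − 4·(-11/2) = -2381/72, so p = -9524/26319.
Then q = ((-11/2) − 4·(-9524/26319))/(793/576) = -25824/8773.
Residuals: -18132/8773, 18280/26319, 166/849, -19400/26319; SSR = 140428/26319.

SSR = 5.336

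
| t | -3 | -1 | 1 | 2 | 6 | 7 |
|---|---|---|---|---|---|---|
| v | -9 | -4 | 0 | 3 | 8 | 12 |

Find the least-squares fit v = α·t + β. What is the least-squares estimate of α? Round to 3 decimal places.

Normal-equation sums: Σt·t = 100, Σt = 12, Σ1 = 6.
Right-hand side: Σt·v = 169, Σv = 10.
So AᵀA·[α, β]ᵀ = Aᵀv: [[100, 12]; [12, 6]]·[α, β]ᵀ = [169, 10]ᵀ.
Determinant 100·6 − 12² = 456.
α = (169·6 − 12·10)/456 = 149/76; β = (100·10 − 12·169)/456 = -257/114.

α = 1.961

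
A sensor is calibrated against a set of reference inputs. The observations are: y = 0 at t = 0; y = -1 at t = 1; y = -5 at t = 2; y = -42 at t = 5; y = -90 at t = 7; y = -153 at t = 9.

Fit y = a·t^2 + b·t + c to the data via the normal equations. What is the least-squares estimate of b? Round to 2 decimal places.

Compute the Gram sums: Σt^2·t^2 = 9604, Σt^2·t = 1206, Σt^2 = 160, Σt·t = 160, Σt = 24, Σ1 = 6.
For Xᵀy: Σt^2·y = -17874, Σt·y = -2228, Σy = -291.
Row-reducing yields a = -33804/15925, b = 34201/15925, c = -15453/31850.

b = 2.15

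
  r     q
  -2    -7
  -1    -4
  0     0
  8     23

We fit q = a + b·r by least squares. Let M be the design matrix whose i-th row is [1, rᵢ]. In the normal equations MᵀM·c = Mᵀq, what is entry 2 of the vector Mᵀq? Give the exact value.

Entry 2 ↔ basis r, so (Mᵀq)_{2} = Σᵢ (r)·qᵢ = (-2)·(-7) + (-1)·(-4) + (0)·(0) + (8)·(23) = 202.

202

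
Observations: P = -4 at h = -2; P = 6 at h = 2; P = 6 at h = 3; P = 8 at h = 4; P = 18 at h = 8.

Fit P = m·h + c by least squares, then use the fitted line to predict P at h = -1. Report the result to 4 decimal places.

P̂ = -1.8154

Sums needed: Σh·h = 97, Σh = 15, Σ1 = 5.
For XᵀP: Σh·P = 214, ΣP = 34.
So XᵀX·[m, c]ᵀ = XᵀP: [[97, 15]; [15, 5]]·[m, c]ᵀ = [214, 34]ᵀ.
det = 97·5 − 15² = 260.
m = (214·5 − 15·34)/260 = 28/13; c = (97·34 − 15·214)/260 = 22/65.
At h = -1: P̂ = (28/13)·(-1) + (22/65)·(1) = -118/65.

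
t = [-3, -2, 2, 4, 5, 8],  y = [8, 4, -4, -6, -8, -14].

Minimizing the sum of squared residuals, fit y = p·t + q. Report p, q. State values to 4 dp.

p = -1.8955, q = 1.0896

The normal equations are: 122·p + 14·q = -216;  14·p + 6·q = -20.
Eliminating q: 6·(row 1) − 14·(row 2) gives 536·p = 6·(-216) − 14·(-20) = -1016, so p = -127/67.
Then q = ((-20) − 14·(-127/67))/6 = 73/67.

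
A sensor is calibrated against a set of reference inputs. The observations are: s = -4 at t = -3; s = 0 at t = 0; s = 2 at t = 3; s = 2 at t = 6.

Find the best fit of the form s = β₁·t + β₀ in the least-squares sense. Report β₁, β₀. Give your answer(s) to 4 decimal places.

Setting ∂/∂β₁ … = 0 gives: 54·β₁ + 6·β₀ = 30;  6·β₁ + 4·β₀ = 0.
Eliminating β₀: 4·(row 1) − 6·(row 2) gives 180·β₁ = 4·30 − 6·0 = 120, so β₁ = 2/3.
Then β₀ = (0 − 6·(2/3))/4 = -1.

β₁ = 0.6667, β₀ = -1.0000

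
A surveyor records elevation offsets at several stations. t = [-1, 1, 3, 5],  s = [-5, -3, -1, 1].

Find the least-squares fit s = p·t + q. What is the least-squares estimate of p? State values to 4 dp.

Forming MᵀM = [[36, 8]; [8, 4]] and Mᵀs = [4, -8]ᵀ gives MᵀM·[p, q]ᵀ = Mᵀs.
det = 36·4 − 8² = 80.
p = (4·4 − 8·(-8))/80 = 1; q = (36·(-8) − 8·4)/80 = -4.

p = 1.0000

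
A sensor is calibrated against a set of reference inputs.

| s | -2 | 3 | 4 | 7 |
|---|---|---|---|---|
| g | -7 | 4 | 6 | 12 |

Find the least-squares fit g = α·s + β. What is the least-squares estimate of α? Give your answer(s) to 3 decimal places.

Sums needed: Σs·s = 78, Σs = 12, Σ1 = 4.
Right-hand side: Σs·g = 134, Σg = 15.
Determinant 78·4 − 12² = 168.
α = (134·4 − 12·15)/168 = 89/42; β = (78·15 − 12·134)/168 = -73/28.

α = 2.119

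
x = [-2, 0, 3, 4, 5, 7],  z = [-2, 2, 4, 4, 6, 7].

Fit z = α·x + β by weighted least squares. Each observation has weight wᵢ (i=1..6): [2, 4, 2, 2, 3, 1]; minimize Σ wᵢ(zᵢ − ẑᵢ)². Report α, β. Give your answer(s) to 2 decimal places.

Entries of MᵀWM: Σwᵢ·x·x = 182, Σwᵢ·x = 32, Σwᵢ·1 = 14.
And Σwᵢ·x·z = 203, Σwᵢ·z = 45.
Eliminating β: 14·(row 1) − 32·(row 2) gives 1524·α = 14·203 − 32·45 = 1402, so α = 701/762.
Then β = (45 − 32·(701/762))/14 = 847/762.

α = 0.92, β = 1.11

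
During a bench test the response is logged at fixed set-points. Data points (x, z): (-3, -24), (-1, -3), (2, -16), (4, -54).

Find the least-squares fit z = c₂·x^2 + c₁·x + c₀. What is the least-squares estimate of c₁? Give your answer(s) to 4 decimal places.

c₁ = -1.3431

The normal equations are: 354·c₂ + 44·c₁ + 30·c₀ = -1147;  44·c₂ + 30·c₁ + 2·c₀ = -173;  30·c₂ + 2·c₁ + 4·c₀ = -97.
(Σx^2·x^2 = 354, Σx^2·x = 44, Σx^2 = 30, Σx·x = 30, Σx = 2, Σ1 = 4, Σx^2·z = -1147, Σx·z = -173, Σz = -97.)
Solving the 3×3 system (Gaussian elimination) gives c₂ = -59/20, c₁ = -779/580, c₀ = -843/580.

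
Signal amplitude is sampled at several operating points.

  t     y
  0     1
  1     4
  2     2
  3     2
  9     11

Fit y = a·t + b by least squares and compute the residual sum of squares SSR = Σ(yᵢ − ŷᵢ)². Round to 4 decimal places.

SSR = 9.8200

With design matrix A, AᵀA = [[95, 15]; [15, 5]] and Aᵀy = [113, 20]ᵀ.
Determinant 95·5 − 15² = 250.
a = (113·5 − 15·20)/250 = 53/50; b = (95·20 − 15·113)/250 = 41/50.
Residuals: 9/50, 53/25, -47/50, -2, 16/25; SSR = 491/50.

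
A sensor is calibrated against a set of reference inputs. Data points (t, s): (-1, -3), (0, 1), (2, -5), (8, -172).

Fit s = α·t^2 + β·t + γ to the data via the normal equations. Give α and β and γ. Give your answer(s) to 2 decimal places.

α = -3.02, β = 2.39, γ = 1.88

AᵀA·[α, β, γ]ᵀ = Aᵀs reads: 4113·α + 519·β + 69·γ = -11031;  519·α + 69·β + 9·γ = -1383;  69·α + 9·β + 4·γ = -179.
(Σt^2·t^2 = 4113, Σt^2·t = 519, Σt^2 = 69, Σt·t = 69, Σt = 9, Σ1 = 4, Σt^2·s = -11031, Σt·s = -1383, Σs = -179.)
Inverting the 3×3 Gram matrix, [α, β, γ]ᵀ = [-1363/452, 5407/2260, 2129/1130]ᵀ.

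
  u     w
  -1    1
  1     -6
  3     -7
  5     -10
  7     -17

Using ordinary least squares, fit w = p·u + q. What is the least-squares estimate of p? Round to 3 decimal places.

From the data, Σu·u = 85, Σu = 15, Σ1 = 5.
And Σu·w = -197, Σw = -39.
MᵀM·[p, q]ᵀ = Mᵀw becomes [[85, 15]; [15, 5]]·[p, q]ᵀ = [-197, -39]ᵀ.
Eliminating q: 5·(row 1) − 15·(row 2) gives 200·p = 5·(-197) − 15·(-39) = -400, so p = -2.
Then q = ((-39) − 15·(-2))/5 = -9/5.

p = -2.000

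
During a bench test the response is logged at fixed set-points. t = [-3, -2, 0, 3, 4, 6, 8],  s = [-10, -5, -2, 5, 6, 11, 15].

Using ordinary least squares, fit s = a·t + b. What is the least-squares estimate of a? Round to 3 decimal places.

With design matrix X, XᵀX = [[138, 16]; [16, 7]] and Xᵀs = [265, 20]ᵀ.
Determinant 138·7 − 16² = 710.
a = (265·7 − 16·20)/710 = 307/142; b = (138·20 − 16·265)/710 = -148/71.

a = 2.162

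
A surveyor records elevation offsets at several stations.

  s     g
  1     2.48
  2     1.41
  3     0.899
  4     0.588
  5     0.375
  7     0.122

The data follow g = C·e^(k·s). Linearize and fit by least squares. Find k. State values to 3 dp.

k = -0.489

Taking logs, ln g = k·s + ln C, so regress ln g on s.
AᵀA = [[104.0000, 22.0000]; [22.0000, 6]], rhs = [-20.4784, -2.4702]ᵀ  (here Σs = 22.0000, Σ(s)² = 104.0000, Σln g = -2.4702, Σs·ln g = -20.4784).
Δ = 104.0000·6 − (22.0000)² = 140.0000; k = (-20.4784·6 − 22.0000·-2.4702)/140.0000 = -0.48947, ln C = (104.0000·-2.4702 − 22.0000·-20.4784)/140.0000 = 1.38301.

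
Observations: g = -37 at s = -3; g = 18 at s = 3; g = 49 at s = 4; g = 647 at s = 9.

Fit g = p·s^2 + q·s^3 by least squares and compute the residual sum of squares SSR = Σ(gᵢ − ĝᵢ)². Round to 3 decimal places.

Entries of MᵀM: Σs^2·s^2 = 6979, Σs^2·s^3 = 60073, Σs^3·s^3 = 536995.
And Σs^2·g = 53020, Σs^3·g = 476284.
Eliminating q: 536995·(row 1) − 60073·(row 2) gives 138922776·p = 536995·53020 − 60073·476284 = -140333832, so p = -1949081/1929483.
Then q = (476284 − 60073·(-1949081/1929483))/536995 = 1929383/1929483.
Residuals: -195089/214387, 19898/214387, 249939/214387, -29905/214387; SSR = 474933/214387.

SSR = 2.215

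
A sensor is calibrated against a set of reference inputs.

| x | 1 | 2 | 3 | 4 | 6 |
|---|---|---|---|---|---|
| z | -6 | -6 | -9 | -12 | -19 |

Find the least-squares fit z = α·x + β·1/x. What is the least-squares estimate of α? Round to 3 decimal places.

α = -2.961

AᵀA·[α, β]ᵀ = Aᵀz reads: 66·α + 5·β = -207;  5·α + (209/144)·β = -109/6.
Δ = 66·(209/144) − 5² = 1699/24.
α = ((-207)·(209/144) − 5·(-109/6))/(1699/24) = -10061/3398; β = (66·(-109/6) − 5·(-207))/(1699/24) = -3936/1699.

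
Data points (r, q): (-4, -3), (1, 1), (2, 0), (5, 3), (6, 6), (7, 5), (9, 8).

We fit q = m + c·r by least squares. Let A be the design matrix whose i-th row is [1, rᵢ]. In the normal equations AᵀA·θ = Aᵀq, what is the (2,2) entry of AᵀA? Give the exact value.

212

Row 2 ↔ basis r, column 2 ↔ basis r, so (AᵀA)_{2,2} = Σᵢ (r)·(r) = (-4)·(-4) + (1)·(1) + (2)·(2) + (5)·(5) + (6)·(6) + (7)·(7) + (9)·(9) = 212.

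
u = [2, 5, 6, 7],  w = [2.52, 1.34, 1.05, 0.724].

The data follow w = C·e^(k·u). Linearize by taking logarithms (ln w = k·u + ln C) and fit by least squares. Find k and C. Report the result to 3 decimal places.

Linearized form: ln w = k·u + ln C. From the 4 transformed points,
XᵀX = [[114.0000, 20.0000]; [20.0000, 4]], rhs = [1.3439, 0.9428]ᵀ  (here Σu = 20.0000, Σ(u)² = 114.0000, Σln w = 0.9428, Σu·ln w = 1.3439).
Δ = 114.0000·4 − (20.0000)² = 56.0000; k = (1.3439·4 − 20.0000·0.9428)/56.0000 = -0.24071, ln C = (114.0000·0.9428 − 20.0000·1.3439)/56.0000 = 1.43923, so C = exp(1.43923) = 4.21745.

k = -0.241, C = 4.217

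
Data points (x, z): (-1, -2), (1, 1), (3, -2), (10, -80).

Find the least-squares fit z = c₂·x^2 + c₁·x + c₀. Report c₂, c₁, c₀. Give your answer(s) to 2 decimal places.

c₂ = -1.00, c₁ = 1.97, c₀ = 0.70

With design matrix M, MᵀM = [[10083, 1027, 111]; [1027, 111, 13]; [111, 13, 4]] and Mᵀz = [-8019, -803, -83]ᵀ.
Row-reducing yields c₂ = -3768/3755, c₁ = 36951/18775, c₀ = 13138/18775.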